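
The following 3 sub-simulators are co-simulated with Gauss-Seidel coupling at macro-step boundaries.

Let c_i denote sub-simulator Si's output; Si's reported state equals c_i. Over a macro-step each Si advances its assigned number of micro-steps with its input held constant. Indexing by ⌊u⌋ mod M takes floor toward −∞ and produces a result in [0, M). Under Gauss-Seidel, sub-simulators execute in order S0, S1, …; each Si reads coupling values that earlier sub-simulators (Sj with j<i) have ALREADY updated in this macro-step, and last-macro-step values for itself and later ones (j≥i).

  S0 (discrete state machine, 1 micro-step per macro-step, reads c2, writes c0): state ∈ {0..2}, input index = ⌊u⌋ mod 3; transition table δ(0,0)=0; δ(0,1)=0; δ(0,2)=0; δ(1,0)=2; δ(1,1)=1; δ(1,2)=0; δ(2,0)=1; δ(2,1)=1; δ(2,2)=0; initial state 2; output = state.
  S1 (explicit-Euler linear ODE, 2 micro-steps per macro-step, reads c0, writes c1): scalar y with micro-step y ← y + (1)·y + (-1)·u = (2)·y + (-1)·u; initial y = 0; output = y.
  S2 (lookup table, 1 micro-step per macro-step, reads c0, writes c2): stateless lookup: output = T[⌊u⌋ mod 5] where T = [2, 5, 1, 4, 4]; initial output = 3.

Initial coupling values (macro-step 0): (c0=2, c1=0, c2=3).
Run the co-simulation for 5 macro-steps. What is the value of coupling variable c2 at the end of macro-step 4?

macro 1: S0 reads c2=3 → after 1×micro: 1; S1 reads c0=1 → after 2×micro: -3; S2 reads c0=1 → after 1×micro: 5 ⇒ (c0=1, c1=-3, c2=5)
macro 2: S0 reads c2=5 → after 1×micro: 0; S1 reads c0=0 → after 2×micro: -12; S2 reads c0=0 → after 1×micro: 2 ⇒ (c0=0, c1=-12, c2=2)
macro 3: S0 reads c2=2 → after 1×micro: 0; S1 reads c0=0 → after 2×micro: -48; S2 reads c0=0 → after 1×micro: 2 ⇒ (c0=0, c1=-48, c2=2)
macro 4: S0 reads c2=2 → after 1×micro: 0; S1 reads c0=0 → after 2×micro: -192; S2 reads c0=0 → after 1×micro: 2 ⇒ (c0=0, c1=-192, c2=2)
macro 5: S0 reads c2=2 → after 1×micro: 0; S1 reads c0=0 → after 2×micro: -768; S2 reads c0=0 → after 1×micro: 2 ⇒ (c0=0, c1=-768, c2=2)

c2 at macro-step 4 = 2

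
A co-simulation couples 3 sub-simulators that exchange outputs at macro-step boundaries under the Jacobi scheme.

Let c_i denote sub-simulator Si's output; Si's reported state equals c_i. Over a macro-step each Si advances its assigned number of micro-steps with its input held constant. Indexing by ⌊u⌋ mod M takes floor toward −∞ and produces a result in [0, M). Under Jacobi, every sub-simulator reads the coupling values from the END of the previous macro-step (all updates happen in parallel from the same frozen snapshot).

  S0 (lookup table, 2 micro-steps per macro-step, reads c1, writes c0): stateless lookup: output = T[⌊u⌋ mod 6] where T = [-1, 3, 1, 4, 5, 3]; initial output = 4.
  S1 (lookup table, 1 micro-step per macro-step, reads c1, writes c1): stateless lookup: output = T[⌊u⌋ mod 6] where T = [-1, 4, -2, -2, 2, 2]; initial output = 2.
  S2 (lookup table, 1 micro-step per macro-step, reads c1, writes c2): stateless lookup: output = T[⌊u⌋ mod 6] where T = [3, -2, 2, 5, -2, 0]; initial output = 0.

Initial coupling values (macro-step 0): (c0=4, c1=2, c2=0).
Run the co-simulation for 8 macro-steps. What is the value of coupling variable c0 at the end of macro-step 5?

macro 1: S0 reads c1=2 → after 2×micro: 1; S1 reads c1=2 → after 1×micro: -2; S2 reads c1=2 → after 1×micro: 2 ⇒ (c0=1, c1=-2, c2=2)
macro 2: S0 reads c1=-2 → after 2×micro: 5; S1 reads c1=-2 → after 1×micro: 2; S2 reads c1=-2 → after 1×micro: -2 ⇒ (c0=5, c1=2, c2=-2)
macro 3: S0 reads c1=2 → after 2×micro: 1; S1 reads c1=2 → after 1×micro: -2; S2 reads c1=2 → after 1×micro: 2 ⇒ (c0=1, c1=-2, c2=2)
macro 4: S0 reads c1=-2 → after 2×micro: 5; S1 reads c1=-2 → after 1×micro: 2; S2 reads c1=-2 → after 1×micro: -2 ⇒ (c0=5, c1=2, c2=-2)
macro 5: S0 reads c1=2 → after 2×micro: 1; S1 reads c1=2 → after 1×micro: -2; S2 reads c1=2 → after 1×micro: 2 ⇒ (c0=1, c1=-2, c2=2)
macro 6: S0 reads c1=-2 → after 2×micro: 5; S1 reads c1=-2 → after 1×micro: 2; S2 reads c1=-2 → after 1×micro: -2 ⇒ (c0=5, c1=2, c2=-2)
macro 7: S0 reads c1=2 → after 2×micro: 1; S1 reads c1=2 → after 1×micro: -2; S2 reads c1=2 → after 1×micro: 2 ⇒ (c0=1, c1=-2, c2=2)
macro 8: S0 reads c1=-2 → after 2×micro: 5; S1 reads c1=-2 → after 1×micro: 2; S2 reads c1=-2 → after 1×micro: -2 ⇒ (c0=5, c1=2, c2=-2)

c0 at macro-step 5 = 1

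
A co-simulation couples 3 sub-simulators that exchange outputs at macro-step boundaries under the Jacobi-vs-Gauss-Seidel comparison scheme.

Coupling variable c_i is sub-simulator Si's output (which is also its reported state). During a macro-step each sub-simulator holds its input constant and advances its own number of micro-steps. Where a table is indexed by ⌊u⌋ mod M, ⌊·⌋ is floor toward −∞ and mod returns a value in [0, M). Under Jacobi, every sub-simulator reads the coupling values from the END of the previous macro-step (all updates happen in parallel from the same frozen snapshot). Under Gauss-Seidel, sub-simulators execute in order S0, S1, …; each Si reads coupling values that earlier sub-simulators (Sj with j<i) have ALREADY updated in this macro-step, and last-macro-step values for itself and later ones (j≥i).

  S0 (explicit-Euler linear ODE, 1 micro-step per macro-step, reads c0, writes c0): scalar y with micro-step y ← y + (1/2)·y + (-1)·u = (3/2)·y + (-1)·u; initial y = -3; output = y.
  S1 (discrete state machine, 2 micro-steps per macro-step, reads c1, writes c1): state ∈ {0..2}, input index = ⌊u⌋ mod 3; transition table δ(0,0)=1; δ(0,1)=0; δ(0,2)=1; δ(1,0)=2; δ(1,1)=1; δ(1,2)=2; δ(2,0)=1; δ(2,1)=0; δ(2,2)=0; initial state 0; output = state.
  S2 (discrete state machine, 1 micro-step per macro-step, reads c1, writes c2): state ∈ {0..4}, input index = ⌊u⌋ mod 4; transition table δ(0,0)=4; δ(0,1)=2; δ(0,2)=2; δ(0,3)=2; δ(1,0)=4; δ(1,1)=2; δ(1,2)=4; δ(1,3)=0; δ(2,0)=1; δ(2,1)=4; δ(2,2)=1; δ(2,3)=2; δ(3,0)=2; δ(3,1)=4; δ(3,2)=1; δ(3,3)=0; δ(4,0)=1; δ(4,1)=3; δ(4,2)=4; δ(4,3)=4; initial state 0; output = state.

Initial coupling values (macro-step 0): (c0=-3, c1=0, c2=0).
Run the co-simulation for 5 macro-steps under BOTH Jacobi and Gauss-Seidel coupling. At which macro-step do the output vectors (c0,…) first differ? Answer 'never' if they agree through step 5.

first divergence at macro-step: 1

[Jacobi] macro 1: S0 reads c0=-3 → after 1×micro: -3/2; S1 reads c1=0 → after 2×micro: 2; S2 reads c1=0 → after 1×micro: 4 ⇒ (c0=-3/2, c1=2, c2=4)
[Jacobi] macro 2: S0 reads c0=-3/2 → after 1×micro: -3/4; S1 reads c1=2 → after 2×micro: 1; S2 reads c1=2 → after 1×micro: 4 ⇒ (c0=-3/4, c1=1, c2=4)
[Jacobi] macro 3: S0 reads c0=-3/4 → after 1×micro: -3/8; S1 reads c1=1 → after 2×micro: 1; S2 reads c1=1 → after 1×micro: 3 ⇒ (c0=-3/8, c1=1, c2=3)
[Jacobi] macro 4: S0 reads c0=-3/8 → after 1×micro: -3/16; S1 reads c1=1 → after 2×micro: 1; S2 reads c1=1 → after 1×micro: 4 ⇒ (c0=-3/16, c1=1, c2=4)
[Jacobi] macro 5: S0 reads c0=-3/16 → after 1×micro: -3/32; S1 reads c1=1 → after 2×micro: 1; S2 reads c1=1 → after 1×micro: 3 ⇒ (c0=-3/32, c1=1, c2=3)
[Gauss-Seidel] macro 1: S0 reads c0=-3 → after 1×micro: -3/2; S1 reads c1=0 → after 2×micro: 2; S2 reads c1=2 → after 1×micro: 2 ⇒ (c0=-3/2, c1=2, c2=2)
[Gauss-Seidel] macro 2: S0 reads c0=-3/2 → after 1×micro: -3/4; S1 reads c1=2 → after 2×micro: 1; S2 reads c1=1 → after 1×micro: 4 ⇒ (c0=-3/4, c1=1, c2=4)
[Gauss-Seidel] macro 3: S0 reads c0=-3/4 → after 1×micro: -3/8; S1 reads c1=1 → after 2×micro: 1; S2 reads c1=1 → after 1×micro: 3 ⇒ (c0=-3/8, c1=1, c2=3)
[Gauss-Seidel] macro 4: S0 reads c0=-3/8 → after 1×micro: -3/16; S1 reads c1=1 → after 2×micro: 1; S2 reads c1=1 → after 1×micro: 4 ⇒ (c0=-3/16, c1=1, c2=4)
[Gauss-Seidel] macro 5: S0 reads c0=-3/16 → after 1×micro: -3/32; S1 reads c1=1 → after 2×micro: 1; S2 reads c1=1 → after 1×micro: 3 ⇒ (c0=-3/32, c1=1, c2=3)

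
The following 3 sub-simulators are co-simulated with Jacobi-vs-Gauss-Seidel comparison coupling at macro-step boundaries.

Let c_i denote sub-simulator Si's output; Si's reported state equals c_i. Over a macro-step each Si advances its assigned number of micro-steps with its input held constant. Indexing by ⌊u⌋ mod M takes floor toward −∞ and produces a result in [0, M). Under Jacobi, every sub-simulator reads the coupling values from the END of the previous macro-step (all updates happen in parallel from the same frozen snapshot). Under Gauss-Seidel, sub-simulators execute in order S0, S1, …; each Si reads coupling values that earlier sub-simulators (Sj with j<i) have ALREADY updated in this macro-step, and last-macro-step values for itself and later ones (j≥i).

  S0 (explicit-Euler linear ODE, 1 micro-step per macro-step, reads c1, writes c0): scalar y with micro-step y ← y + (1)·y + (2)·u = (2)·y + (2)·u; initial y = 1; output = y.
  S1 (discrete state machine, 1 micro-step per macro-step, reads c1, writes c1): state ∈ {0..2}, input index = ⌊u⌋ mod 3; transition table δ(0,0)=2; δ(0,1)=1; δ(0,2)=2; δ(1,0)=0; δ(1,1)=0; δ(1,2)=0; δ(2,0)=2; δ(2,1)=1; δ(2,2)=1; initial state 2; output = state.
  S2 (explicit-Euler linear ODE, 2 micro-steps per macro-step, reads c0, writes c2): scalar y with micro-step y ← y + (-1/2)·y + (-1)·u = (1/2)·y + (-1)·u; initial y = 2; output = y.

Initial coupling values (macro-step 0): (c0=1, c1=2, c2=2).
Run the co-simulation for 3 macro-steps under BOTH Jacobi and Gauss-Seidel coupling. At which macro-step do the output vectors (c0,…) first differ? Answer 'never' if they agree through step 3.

first divergence at macro-step: 1

[Jacobi] macro 1: S0 reads c1=2 → after 1×micro: 6; S1 reads c1=2 → after 1×micro: 1; S2 reads c0=1 → after 2×micro: -1 ⇒ (c0=6, c1=1, c2=-1)
[Jacobi] macro 2: S0 reads c1=1 → after 1×micro: 14; S1 reads c1=1 → after 1×micro: 0; S2 reads c0=6 → after 2×micro: -37/4 ⇒ (c0=14, c1=0, c2=-37/4)
[Jacobi] macro 3: S0 reads c1=0 → after 1×micro: 28; S1 reads c1=0 → after 1×micro: 2; S2 reads c0=14 → after 2×micro: -373/16 ⇒ (c0=28, c1=2, c2=-373/16)
[Gauss-Seidel] macro 1: S0 reads c1=2 → after 1×micro: 6; S1 reads c1=2 → after 1×micro: 1; S2 reads c0=6 → after 2×micro: -17/2 ⇒ (c0=6, c1=1, c2=-17/2)
[Gauss-Seidel] macro 2: S0 reads c1=1 → after 1×micro: 14; S1 reads c1=1 → after 1×micro: 0; S2 reads c0=14 → after 2×micro: -185/8 ⇒ (c0=14, c1=0, c2=-185/8)
[Gauss-Seidel] macro 3: S0 reads c1=0 → after 1×micro: 28; S1 reads c1=0 → after 1×micro: 2; S2 reads c0=28 → after 2×micro: -1529/32 ⇒ (c0=28, c1=2, c2=-1529/32)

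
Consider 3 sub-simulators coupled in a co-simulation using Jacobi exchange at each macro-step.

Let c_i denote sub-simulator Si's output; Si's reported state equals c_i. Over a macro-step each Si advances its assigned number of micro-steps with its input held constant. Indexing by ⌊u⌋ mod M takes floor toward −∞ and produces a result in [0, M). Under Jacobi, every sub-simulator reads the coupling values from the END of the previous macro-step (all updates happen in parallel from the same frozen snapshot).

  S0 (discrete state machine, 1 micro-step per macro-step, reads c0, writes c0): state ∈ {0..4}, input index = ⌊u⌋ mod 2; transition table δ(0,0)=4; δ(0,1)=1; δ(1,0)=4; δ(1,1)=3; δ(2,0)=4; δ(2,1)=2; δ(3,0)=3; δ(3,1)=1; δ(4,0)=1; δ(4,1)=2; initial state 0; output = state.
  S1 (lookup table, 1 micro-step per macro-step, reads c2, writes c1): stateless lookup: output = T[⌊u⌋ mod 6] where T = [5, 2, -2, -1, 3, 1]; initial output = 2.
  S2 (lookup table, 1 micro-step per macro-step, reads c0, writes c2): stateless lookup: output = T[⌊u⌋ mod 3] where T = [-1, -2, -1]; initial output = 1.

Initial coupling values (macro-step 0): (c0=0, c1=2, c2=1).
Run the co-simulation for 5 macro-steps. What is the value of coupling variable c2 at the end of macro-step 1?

c2 at macro-step 1 = -1

macro 1: S0 reads c0=0 → after 1×micro: 4; S1 reads c2=1 → after 1×micro: 2; S2 reads c0=0 → after 1×micro: -1 ⇒ (c0=4, c1=2, c2=-1)
macro 2: S0 reads c0=4 → after 1×micro: 1; S1 reads c2=-1 → after 1×micro: 1; S2 reads c0=4 → after 1×micro: -2 ⇒ (c0=1, c1=1, c2=-2)
macro 3: S0 reads c0=1 → after 1×micro: 3; S1 reads c2=-2 → after 1×micro: 3; S2 reads c0=1 → after 1×micro: -2 ⇒ (c0=3, c1=3, c2=-2)
macro 4: S0 reads c0=3 → after 1×micro: 1; S1 reads c2=-2 → after 1×micro: 3; S2 reads c0=3 → after 1×micro: -1 ⇒ (c0=1, c1=3, c2=-1)
macro 5: S0 reads c0=1 → after 1×micro: 3; S1 reads c2=-1 → after 1×micro: 1; S2 reads c0=1 → after 1×micro: -2 ⇒ (c0=3, c1=1, c2=-2)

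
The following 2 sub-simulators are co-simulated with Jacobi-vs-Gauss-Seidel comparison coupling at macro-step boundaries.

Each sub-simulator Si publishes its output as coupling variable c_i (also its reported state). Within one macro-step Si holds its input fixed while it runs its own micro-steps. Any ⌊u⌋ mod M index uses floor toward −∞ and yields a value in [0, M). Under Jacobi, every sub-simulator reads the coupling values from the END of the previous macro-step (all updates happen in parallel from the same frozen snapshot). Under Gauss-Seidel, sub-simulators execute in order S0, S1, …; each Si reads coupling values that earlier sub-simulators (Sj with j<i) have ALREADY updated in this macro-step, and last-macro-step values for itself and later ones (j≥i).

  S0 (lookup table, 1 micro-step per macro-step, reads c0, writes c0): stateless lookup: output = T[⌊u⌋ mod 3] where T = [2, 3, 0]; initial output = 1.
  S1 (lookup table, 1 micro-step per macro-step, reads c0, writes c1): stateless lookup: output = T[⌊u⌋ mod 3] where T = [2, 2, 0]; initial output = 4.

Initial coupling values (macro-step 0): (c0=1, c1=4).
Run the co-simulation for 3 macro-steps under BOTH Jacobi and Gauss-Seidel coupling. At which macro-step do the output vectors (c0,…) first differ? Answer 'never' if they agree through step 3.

[Jacobi] macro 1: S0 reads c0=1 → after 1×micro: 3; S1 reads c0=1 → after 1×micro: 2 ⇒ (c0=3, c1=2)
[Jacobi] macro 2: S0 reads c0=3 → after 1×micro: 2; S1 reads c0=3 → after 1×micro: 2 ⇒ (c0=2, c1=2)
[Jacobi] macro 3: S0 reads c0=2 → after 1×micro: 0; S1 reads c0=2 → after 1×micro: 0 ⇒ (c0=0, c1=0)
[Gauss-Seidel] macro 1: S0 reads c0=1 → after 1×micro: 3; S1 reads c0=3 → after 1×micro: 2 ⇒ (c0=3, c1=2)
[Gauss-Seidel] macro 2: S0 reads c0=3 → after 1×micro: 2; S1 reads c0=2 → after 1×micro: 0 ⇒ (c0=2, c1=0)
[Gauss-Seidel] macro 3: S0 reads c0=2 → after 1×micro: 0; S1 reads c0=0 → after 1×micro: 2 ⇒ (c0=0, c1=2)

first divergence at macro-step: 2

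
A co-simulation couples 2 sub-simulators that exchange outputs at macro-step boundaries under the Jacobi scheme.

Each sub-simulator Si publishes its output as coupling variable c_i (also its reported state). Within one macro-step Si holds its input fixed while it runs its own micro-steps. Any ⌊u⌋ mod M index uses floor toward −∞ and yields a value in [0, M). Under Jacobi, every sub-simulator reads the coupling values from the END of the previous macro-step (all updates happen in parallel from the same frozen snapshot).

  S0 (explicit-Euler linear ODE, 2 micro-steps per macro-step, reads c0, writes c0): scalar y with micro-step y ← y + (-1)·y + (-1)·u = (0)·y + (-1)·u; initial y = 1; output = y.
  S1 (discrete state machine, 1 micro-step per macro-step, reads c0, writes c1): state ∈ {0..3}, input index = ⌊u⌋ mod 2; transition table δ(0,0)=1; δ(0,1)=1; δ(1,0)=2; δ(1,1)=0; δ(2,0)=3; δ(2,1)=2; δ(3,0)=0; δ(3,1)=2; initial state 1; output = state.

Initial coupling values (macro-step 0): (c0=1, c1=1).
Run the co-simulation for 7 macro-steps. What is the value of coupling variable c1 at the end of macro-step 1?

macro 1: S0 reads c0=1 → after 2×micro: -1; S1 reads c0=1 → after 1×micro: 0 ⇒ (c0=-1, c1=0)
macro 2: S0 reads c0=-1 → after 2×micro: 1; S1 reads c0=-1 → after 1×micro: 1 ⇒ (c0=1, c1=1)
macro 3: S0 reads c0=1 → after 2×micro: -1; S1 reads c0=1 → after 1×micro: 0 ⇒ (c0=-1, c1=0)
macro 4: S0 reads c0=-1 → after 2×micro: 1; S1 reads c0=-1 → after 1×micro: 1 ⇒ (c0=1, c1=1)
macro 5: S0 reads c0=1 → after 2×micro: -1; S1 reads c0=1 → after 1×micro: 0 ⇒ (c0=-1, c1=0)
macro 6: S0 reads c0=-1 → after 2×micro: 1; S1 reads c0=-1 → after 1×micro: 1 ⇒ (c0=1, c1=1)
macro 7: S0 reads c0=1 → after 2×micro: -1; S1 reads c0=1 → after 1×micro: 0 ⇒ (c0=-1, c1=0)

c1 at macro-step 1 = 0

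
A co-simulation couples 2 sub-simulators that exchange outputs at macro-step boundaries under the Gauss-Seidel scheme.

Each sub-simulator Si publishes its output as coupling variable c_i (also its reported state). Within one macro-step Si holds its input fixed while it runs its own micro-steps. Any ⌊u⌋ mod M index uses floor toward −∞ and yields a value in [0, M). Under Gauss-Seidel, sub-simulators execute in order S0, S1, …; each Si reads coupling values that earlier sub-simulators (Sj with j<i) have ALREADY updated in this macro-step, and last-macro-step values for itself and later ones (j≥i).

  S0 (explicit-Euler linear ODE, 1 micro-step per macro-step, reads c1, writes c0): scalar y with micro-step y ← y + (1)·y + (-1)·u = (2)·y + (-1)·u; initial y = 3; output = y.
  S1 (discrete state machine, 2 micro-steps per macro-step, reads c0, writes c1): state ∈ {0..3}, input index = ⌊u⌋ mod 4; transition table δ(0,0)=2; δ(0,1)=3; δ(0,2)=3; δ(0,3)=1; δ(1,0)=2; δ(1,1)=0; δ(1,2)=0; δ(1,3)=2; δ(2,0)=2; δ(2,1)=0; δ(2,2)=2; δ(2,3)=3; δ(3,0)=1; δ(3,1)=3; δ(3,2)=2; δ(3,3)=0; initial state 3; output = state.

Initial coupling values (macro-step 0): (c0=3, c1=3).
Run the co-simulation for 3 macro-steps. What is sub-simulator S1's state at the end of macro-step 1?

macro 1: S0 reads c1=3 → after 1×micro: 3; S1 reads c0=3 → after 2×micro: 1 ⇒ (c0=3, c1=1)
macro 2: S0 reads c1=1 → after 1×micro: 5; S1 reads c0=5 → after 2×micro: 3 ⇒ (c0=5, c1=3)
macro 3: S0 reads c1=3 → after 1×micro: 7; S1 reads c0=7 → after 2×micro: 1 ⇒ (c0=7, c1=1)

S1 state at macro-step 1 = 1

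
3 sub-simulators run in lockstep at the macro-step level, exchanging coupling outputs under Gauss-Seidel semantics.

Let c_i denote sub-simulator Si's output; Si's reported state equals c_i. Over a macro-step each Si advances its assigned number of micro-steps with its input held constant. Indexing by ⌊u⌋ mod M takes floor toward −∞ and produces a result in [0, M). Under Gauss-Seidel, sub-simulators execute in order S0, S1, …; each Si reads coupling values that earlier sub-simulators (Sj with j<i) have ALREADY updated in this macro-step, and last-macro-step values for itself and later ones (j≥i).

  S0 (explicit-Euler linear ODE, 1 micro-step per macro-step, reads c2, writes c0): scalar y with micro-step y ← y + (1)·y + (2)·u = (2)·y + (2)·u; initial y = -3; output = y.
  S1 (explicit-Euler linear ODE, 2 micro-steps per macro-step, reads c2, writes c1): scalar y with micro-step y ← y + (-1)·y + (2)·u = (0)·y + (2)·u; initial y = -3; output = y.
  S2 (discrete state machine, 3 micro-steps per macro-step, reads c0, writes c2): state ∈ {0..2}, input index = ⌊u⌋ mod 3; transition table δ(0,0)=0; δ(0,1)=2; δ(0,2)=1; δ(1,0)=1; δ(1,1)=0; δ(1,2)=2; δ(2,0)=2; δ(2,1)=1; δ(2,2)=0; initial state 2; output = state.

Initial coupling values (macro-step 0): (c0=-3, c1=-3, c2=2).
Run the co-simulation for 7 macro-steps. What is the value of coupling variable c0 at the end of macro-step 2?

c0 at macro-step 2 = 0

macro 1: S0 reads c2=2 → after 1×micro: -2; S1 reads c2=2 → after 2×micro: 4; S2 reads c0=-2 → after 3×micro: 2 ⇒ (c0=-2, c1=4, c2=2)
macro 2: S0 reads c2=2 → after 1×micro: 0; S1 reads c2=2 → after 2×micro: 4; S2 reads c0=0 → after 3×micro: 2 ⇒ (c0=0, c1=4, c2=2)
macro 3: S0 reads c2=2 → after 1×micro: 4; S1 reads c2=2 → after 2×micro: 4; S2 reads c0=4 → after 3×micro: 2 ⇒ (c0=4, c1=4, c2=2)
macro 4: S0 reads c2=2 → after 1×micro: 12; S1 reads c2=2 → after 2×micro: 4; S2 reads c0=12 → after 3×micro: 2 ⇒ (c0=12, c1=4, c2=2)
macro 5: S0 reads c2=2 → after 1×micro: 28; S1 reads c2=2 → after 2×micro: 4; S2 reads c0=28 → after 3×micro: 2 ⇒ (c0=28, c1=4, c2=2)
macro 6: S0 reads c2=2 → after 1×micro: 60; S1 reads c2=2 → after 2×micro: 4; S2 reads c0=60 → after 3×micro: 2 ⇒ (c0=60, c1=4, c2=2)
macro 7: S0 reads c2=2 → after 1×micro: 124; S1 reads c2=2 → after 2×micro: 4; S2 reads c0=124 → after 3×micro: 2 ⇒ (c0=124, c1=4, c2=2)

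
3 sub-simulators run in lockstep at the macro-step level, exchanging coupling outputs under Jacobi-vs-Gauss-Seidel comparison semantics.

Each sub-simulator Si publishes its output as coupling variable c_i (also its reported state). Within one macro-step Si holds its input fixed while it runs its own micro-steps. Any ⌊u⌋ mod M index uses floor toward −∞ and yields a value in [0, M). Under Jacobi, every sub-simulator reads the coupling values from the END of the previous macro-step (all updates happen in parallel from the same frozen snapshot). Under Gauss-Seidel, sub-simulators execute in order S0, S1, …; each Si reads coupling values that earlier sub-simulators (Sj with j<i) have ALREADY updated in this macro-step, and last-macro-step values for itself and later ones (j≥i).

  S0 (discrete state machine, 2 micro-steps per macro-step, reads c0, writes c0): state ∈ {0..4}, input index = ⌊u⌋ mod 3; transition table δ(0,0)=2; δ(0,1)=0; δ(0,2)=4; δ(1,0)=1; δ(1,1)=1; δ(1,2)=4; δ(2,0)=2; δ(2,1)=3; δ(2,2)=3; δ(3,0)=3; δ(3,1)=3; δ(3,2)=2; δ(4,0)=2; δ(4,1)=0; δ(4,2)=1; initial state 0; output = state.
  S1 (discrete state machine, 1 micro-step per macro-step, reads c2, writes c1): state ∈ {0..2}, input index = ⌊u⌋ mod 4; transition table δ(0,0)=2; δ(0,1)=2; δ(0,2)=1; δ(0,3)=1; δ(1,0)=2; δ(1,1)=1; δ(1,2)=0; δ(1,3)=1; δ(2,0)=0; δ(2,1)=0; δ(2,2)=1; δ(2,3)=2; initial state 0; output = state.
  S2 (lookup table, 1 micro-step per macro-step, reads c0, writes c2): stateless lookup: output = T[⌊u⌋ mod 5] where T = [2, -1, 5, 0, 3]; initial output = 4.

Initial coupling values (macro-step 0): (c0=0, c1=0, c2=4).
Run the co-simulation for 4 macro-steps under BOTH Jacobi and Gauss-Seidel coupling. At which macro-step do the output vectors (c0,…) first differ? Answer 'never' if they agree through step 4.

first divergence at macro-step: 1

[Jacobi] macro 1: S0 reads c0=0 → after 2×micro: 2; S1 reads c2=4 → after 1×micro: 2; S2 reads c0=0 → after 1×micro: 2 ⇒ (c0=2, c1=2, c2=2)
[Jacobi] macro 2: S0 reads c0=2 → after 2×micro: 2; S1 reads c2=2 → after 1×micro: 1; S2 reads c0=2 → after 1×micro: 5 ⇒ (c0=2, c1=1, c2=5)
[Jacobi] macro 3: S0 reads c0=2 → after 2×micro: 2; S1 reads c2=5 → after 1×micro: 1; S2 reads c0=2 → after 1×micro: 5 ⇒ (c0=2, c1=1, c2=5)
[Jacobi] macro 4: S0 reads c0=2 → after 2×micro: 2; S1 reads c2=5 → after 1×micro: 1; S2 reads c0=2 → after 1×micro: 5 ⇒ (c0=2, c1=1, c2=5)
[Gauss-Seidel] macro 1: S0 reads c0=0 → after 2×micro: 2; S1 reads c2=4 → after 1×micro: 2; S2 reads c0=2 → after 1×micro: 5 ⇒ (c0=2, c1=2, c2=5)
[Gauss-Seidel] macro 2: S0 reads c0=2 → after 2×micro: 2; S1 reads c2=5 → after 1×micro: 0; S2 reads c0=2 → after 1×micro: 5 ⇒ (c0=2, c1=0, c2=5)
[Gauss-Seidel] macro 3: S0 reads c0=2 → after 2×micro: 2; S1 reads c2=5 → after 1×micro: 2; S2 reads c0=2 → after 1×micro: 5 ⇒ (c0=2, c1=2, c2=5)
[Gauss-Seidel] macro 4: S0 reads c0=2 → after 2×micro: 2; S1 reads c2=5 → after 1×micro: 0; S2 reads c0=2 → after 1×micro: 5 ⇒ (c0=2, c1=0, c2=5)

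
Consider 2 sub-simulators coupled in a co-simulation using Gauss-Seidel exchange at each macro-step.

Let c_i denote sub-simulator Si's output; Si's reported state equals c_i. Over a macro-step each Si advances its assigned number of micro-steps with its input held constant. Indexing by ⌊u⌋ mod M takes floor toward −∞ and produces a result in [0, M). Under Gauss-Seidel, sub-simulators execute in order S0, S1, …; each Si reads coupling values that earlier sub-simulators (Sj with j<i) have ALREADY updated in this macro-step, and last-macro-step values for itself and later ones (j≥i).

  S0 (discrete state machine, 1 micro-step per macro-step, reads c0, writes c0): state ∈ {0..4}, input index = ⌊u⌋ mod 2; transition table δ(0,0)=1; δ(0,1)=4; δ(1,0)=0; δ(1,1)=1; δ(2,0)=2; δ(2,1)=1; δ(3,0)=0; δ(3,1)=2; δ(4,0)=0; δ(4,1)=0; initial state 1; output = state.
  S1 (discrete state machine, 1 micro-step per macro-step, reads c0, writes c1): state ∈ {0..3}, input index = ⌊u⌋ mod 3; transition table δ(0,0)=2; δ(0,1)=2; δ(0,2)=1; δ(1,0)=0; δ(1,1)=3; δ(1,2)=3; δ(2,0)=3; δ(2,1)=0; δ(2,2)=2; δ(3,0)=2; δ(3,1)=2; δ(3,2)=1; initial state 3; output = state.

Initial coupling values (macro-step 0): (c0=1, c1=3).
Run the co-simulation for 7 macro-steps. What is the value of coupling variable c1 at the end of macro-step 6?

c1 at macro-step 6 = 0

macro 1: S0 reads c0=1 → after 1×micro: 1; S1 reads c0=1 → after 1×micro: 2 ⇒ (c0=1, c1=2)
macro 2: S0 reads c0=1 → after 1×micro: 1; S1 reads c0=1 → after 1×micro: 0 ⇒ (c0=1, c1=0)
macro 3: S0 reads c0=1 → after 1×micro: 1; S1 reads c0=1 → after 1×micro: 2 ⇒ (c0=1, c1=2)
macro 4: S0 reads c0=1 → after 1×micro: 1; S1 reads c0=1 → after 1×micro: 0 ⇒ (c0=1, c1=0)
macro 5: S0 reads c0=1 → after 1×micro: 1; S1 reads c0=1 → after 1×micro: 2 ⇒ (c0=1, c1=2)
macro 6: S0 reads c0=1 → after 1×micro: 1; S1 reads c0=1 → after 1×micro: 0 ⇒ (c0=1, c1=0)
macro 7: S0 reads c0=1 → after 1×micro: 1; S1 reads c0=1 → after 1×micro: 2 ⇒ (c0=1, c1=2)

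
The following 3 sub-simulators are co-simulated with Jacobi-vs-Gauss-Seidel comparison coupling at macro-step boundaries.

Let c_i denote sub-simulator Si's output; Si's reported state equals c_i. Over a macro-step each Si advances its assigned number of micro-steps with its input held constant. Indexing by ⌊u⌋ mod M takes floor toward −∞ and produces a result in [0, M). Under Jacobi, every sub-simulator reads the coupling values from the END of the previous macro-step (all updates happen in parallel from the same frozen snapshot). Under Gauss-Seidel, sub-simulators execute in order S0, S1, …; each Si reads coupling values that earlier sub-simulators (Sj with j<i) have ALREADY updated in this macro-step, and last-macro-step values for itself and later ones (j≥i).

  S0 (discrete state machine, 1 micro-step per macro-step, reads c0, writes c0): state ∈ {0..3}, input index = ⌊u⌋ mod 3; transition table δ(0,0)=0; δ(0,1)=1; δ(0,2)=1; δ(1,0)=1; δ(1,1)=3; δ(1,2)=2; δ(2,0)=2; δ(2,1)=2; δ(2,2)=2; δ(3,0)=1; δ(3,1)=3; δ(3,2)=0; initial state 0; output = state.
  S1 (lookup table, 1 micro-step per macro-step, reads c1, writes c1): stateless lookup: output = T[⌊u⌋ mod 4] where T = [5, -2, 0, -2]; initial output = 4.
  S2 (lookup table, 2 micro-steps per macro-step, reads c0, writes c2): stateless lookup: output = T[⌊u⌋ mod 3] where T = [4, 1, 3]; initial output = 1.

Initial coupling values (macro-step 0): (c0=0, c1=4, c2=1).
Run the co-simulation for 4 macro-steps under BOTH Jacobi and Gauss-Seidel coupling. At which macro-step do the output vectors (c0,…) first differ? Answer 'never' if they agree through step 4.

[Jacobi] macro 1: S0 reads c0=0 → after 1×micro: 0; S1 reads c1=4 → after 1×micro: 5; S2 reads c0=0 → after 2×micro: 4 ⇒ (c0=0, c1=5, c2=4)
[Jacobi] macro 2: S0 reads c0=0 → after 1×micro: 0; S1 reads c1=5 → after 1×micro: -2; S2 reads c0=0 → after 2×micro: 4 ⇒ (c0=0, c1=-2, c2=4)
[Jacobi] macro 3: S0 reads c0=0 → after 1×micro: 0; S1 reads c1=-2 → after 1×micro: 0; S2 reads c0=0 → after 2×micro: 4 ⇒ (c0=0, c1=0, c2=4)
[Jacobi] macro 4: S0 reads c0=0 → after 1×micro: 0; S1 reads c1=0 → after 1×micro: 5; S2 reads c0=0 → after 2×micro: 4 ⇒ (c0=0, c1=5, c2=4)
[Gauss-Seidel] macro 1: S0 reads c0=0 → after 1×micro: 0; S1 reads c1=4 → after 1×micro: 5; S2 reads c0=0 → after 2×micro: 4 ⇒ (c0=0, c1=5, c2=4)
[Gauss-Seidel] macro 2: S0 reads c0=0 → after 1×micro: 0; S1 reads c1=5 → after 1×micro: -2; S2 reads c0=0 → after 2×micro: 4 ⇒ (c0=0, c1=-2, c2=4)
[Gauss-Seidel] macro 3: S0 reads c0=0 → after 1×micro: 0; S1 reads c1=-2 → after 1×micro: 0; S2 reads c0=0 → after 2×micro: 4 ⇒ (c0=0, c1=0, c2=4)
[Gauss-Seidel] macro 4: S0 reads c0=0 → after 1×micro: 0; S1 reads c1=0 → after 1×micro: 5; S2 reads c0=0 → after 2×micro: 4 ⇒ (c0=0, c1=5, c2=4)

first divergence at macro-step: never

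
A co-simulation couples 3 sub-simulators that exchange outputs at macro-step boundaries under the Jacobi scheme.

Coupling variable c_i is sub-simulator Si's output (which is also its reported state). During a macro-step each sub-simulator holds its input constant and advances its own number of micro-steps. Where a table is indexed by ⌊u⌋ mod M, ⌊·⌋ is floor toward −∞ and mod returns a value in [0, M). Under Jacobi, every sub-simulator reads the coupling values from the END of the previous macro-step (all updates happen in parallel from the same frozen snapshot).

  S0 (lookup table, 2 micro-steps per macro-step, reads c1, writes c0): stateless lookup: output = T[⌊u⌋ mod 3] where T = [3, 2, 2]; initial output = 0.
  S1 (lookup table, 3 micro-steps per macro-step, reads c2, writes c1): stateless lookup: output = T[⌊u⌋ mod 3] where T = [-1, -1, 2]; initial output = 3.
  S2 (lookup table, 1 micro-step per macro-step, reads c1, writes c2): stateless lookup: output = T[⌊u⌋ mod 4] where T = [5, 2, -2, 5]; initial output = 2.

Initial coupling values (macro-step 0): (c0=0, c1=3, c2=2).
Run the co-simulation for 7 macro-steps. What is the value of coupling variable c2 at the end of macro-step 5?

macro 1: S0 reads c1=3 → after 2×micro: 3; S1 reads c2=2 → after 3×micro: 2; S2 reads c1=3 → after 1×micro: 5 ⇒ (c0=3, c1=2, c2=5)
macro 2: S0 reads c1=2 → after 2×micro: 2; S1 reads c2=5 → after 3×micro: 2; S2 reads c1=2 → after 1×micro: -2 ⇒ (c0=2, c1=2, c2=-2)
macro 3: S0 reads c1=2 → after 2×micro: 2; S1 reads c2=-2 → after 3×micro: -1; S2 reads c1=2 → after 1×micro: -2 ⇒ (c0=2, c1=-1, c2=-2)
macro 4: S0 reads c1=-1 → after 2×micro: 2; S1 reads c2=-2 → after 3×micro: -1; S2 reads c1=-1 → after 1×micro: 5 ⇒ (c0=2, c1=-1, c2=5)
macro 5: S0 reads c1=-1 → after 2×micro: 2; S1 reads c2=5 → after 3×micro: 2; S2 reads c1=-1 → after 1×micro: 5 ⇒ (c0=2, c1=2, c2=5)
macro 6: S0 reads c1=2 → after 2×micro: 2; S1 reads c2=5 → after 3×micro: 2; S2 reads c1=2 → after 1×micro: -2 ⇒ (c0=2, c1=2, c2=-2)
macro 7: S0 reads c1=2 → after 2×micro: 2; S1 reads c2=-2 → after 3×micro: -1; S2 reads c1=2 → after 1×micro: -2 ⇒ (c0=2, c1=-1, c2=-2)

c2 at macro-step 5 = 5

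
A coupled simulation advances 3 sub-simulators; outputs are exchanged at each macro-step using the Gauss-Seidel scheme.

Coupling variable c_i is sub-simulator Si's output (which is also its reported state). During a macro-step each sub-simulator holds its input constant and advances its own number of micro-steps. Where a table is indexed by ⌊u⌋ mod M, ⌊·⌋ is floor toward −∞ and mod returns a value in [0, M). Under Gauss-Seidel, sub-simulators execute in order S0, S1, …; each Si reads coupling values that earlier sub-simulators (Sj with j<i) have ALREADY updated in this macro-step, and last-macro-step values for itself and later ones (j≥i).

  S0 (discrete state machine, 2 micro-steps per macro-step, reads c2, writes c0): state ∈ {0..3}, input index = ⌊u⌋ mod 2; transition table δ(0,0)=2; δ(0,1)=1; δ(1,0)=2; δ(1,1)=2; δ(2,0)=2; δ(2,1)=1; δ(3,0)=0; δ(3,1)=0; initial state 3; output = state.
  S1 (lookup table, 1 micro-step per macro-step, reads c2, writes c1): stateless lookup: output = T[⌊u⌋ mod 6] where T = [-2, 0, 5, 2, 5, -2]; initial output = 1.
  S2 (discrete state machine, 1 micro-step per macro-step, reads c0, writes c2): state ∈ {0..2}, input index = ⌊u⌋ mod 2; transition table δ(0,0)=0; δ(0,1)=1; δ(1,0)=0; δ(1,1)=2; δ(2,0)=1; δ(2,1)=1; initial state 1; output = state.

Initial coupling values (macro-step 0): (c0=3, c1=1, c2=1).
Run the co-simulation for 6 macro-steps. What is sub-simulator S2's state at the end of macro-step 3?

S2 state at macro-step 3 = 0

macro 1: S0 reads c2=1 → after 2×micro: 1; S1 reads c2=1 → after 1×micro: 0; S2 reads c0=1 → after 1×micro: 2 ⇒ (c0=1, c1=0, c2=2)
macro 2: S0 reads c2=2 → after 2×micro: 2; S1 reads c2=2 → after 1×micro: 5; S2 reads c0=2 → after 1×micro: 1 ⇒ (c0=2, c1=5, c2=1)
macro 3: S0 reads c2=1 → after 2×micro: 2; S1 reads c2=1 → after 1×micro: 0; S2 reads c0=2 → after 1×micro: 0 ⇒ (c0=2, c1=0, c2=0)
macro 4: S0 reads c2=0 → after 2×micro: 2; S1 reads c2=0 → after 1×micro: -2; S2 reads c0=2 → after 1×micro: 0 ⇒ (c0=2, c1=-2, c2=0)
macro 5: S0 reads c2=0 → after 2×micro: 2; S1 reads c2=0 → after 1×micro: -2; S2 reads c0=2 → after 1×micro: 0 ⇒ (c0=2, c1=-2, c2=0)
macro 6: S0 reads c2=0 → after 2×micro: 2; S1 reads c2=0 → after 1×micro: -2; S2 reads c0=2 → after 1×micro: 0 ⇒ (c0=2, c1=-2, c2=0)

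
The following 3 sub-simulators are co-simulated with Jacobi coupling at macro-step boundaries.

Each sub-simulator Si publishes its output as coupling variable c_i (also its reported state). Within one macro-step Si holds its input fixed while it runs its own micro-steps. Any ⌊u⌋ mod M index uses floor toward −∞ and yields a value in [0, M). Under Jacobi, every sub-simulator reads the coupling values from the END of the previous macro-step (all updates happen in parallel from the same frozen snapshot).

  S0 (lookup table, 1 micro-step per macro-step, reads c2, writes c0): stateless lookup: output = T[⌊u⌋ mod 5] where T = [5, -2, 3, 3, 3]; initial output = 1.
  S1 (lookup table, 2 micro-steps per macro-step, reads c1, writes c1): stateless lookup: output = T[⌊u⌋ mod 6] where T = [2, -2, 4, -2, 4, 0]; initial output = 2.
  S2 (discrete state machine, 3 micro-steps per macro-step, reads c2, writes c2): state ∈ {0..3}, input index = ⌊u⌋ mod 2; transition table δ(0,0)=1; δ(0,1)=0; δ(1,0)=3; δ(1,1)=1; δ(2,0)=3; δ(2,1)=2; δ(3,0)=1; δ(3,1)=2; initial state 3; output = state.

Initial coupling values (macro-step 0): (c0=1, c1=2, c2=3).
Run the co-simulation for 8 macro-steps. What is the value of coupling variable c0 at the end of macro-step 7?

c0 at macro-step 7 = 3

macro 1: S0 reads c2=3 → after 1×micro: 3; S1 reads c1=2 → after 2×micro: 4; S2 reads c2=3 → after 3×micro: 2 ⇒ (c0=3, c1=4, c2=2)
macro 2: S0 reads c2=2 → after 1×micro: 3; S1 reads c1=4 → after 2×micro: 4; S2 reads c2=2 → after 3×micro: 3 ⇒ (c0=3, c1=4, c2=3)
macro 3: S0 reads c2=3 → after 1×micro: 3; S1 reads c1=4 → after 2×micro: 4; S2 reads c2=3 → after 3×micro: 2 ⇒ (c0=3, c1=4, c2=2)
macro 4: S0 reads c2=2 → after 1×micro: 3; S1 reads c1=4 → after 2×micro: 4; S2 reads c2=2 → after 3×micro: 3 ⇒ (c0=3, c1=4, c2=3)
macro 5: S0 reads c2=3 → after 1×micro: 3; S1 reads c1=4 → after 2×micro: 4; S2 reads c2=3 → after 3×micro: 2 ⇒ (c0=3, c1=4, c2=2)
macro 6: S0 reads c2=2 → after 1×micro: 3; S1 reads c1=4 → after 2×micro: 4; S2 reads c2=2 → after 3×micro: 3 ⇒ (c0=3, c1=4, c2=3)
macro 7: S0 reads c2=3 → after 1×micro: 3; S1 reads c1=4 → after 2×micro: 4; S2 reads c2=3 → after 3×micro: 2 ⇒ (c0=3, c1=4, c2=2)
macro 8: S0 reads c2=2 → after 1×micro: 3; S1 reads c1=4 → after 2×micro: 4; S2 reads c2=2 → after 3×micro: 3 ⇒ (c0=3, c1=4, c2=3)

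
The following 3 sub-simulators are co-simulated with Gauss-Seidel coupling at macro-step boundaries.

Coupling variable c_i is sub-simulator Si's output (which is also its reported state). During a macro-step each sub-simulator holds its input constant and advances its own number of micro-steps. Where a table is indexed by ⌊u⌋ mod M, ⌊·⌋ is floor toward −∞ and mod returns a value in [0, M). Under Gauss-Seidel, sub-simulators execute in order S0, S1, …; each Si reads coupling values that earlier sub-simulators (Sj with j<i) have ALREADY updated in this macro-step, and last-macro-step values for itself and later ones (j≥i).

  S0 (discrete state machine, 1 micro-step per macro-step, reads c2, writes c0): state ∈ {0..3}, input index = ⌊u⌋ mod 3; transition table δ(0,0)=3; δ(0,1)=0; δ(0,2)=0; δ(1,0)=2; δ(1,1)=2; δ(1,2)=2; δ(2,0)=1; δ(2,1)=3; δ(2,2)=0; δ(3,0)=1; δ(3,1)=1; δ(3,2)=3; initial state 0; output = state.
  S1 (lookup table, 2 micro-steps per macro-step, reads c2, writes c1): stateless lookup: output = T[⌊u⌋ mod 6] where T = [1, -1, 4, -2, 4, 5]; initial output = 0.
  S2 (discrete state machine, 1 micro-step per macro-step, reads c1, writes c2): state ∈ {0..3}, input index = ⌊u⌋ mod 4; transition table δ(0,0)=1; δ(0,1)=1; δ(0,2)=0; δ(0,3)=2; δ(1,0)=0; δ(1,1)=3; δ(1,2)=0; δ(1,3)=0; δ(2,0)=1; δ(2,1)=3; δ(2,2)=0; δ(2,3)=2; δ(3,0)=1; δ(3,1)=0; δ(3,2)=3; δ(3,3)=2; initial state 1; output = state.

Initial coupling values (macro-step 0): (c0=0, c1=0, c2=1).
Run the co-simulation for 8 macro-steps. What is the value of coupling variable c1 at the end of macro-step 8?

macro 1: S0 reads c2=1 → after 1×micro: 0; S1 reads c2=1 → after 2×micro: -1; S2 reads c1=-1 → after 1×micro: 0 ⇒ (c0=0, c1=-1, c2=0)
macro 2: S0 reads c2=0 → after 1×micro: 3; S1 reads c2=0 → after 2×micro: 1; S2 reads c1=1 → after 1×micro: 1 ⇒ (c0=3, c1=1, c2=1)
macro 3: S0 reads c2=1 → after 1×micro: 1; S1 reads c2=1 → after 2×micro: -1; S2 reads c1=-1 → after 1×micro: 0 ⇒ (c0=1, c1=-1, c2=0)
macro 4: S0 reads c2=0 → after 1×micro: 2; S1 reads c2=0 → after 2×micro: 1; S2 reads c1=1 → after 1×micro: 1 ⇒ (c0=2, c1=1, c2=1)
macro 5: S0 reads c2=1 → after 1×micro: 3; S1 reads c2=1 → after 2×micro: -1; S2 reads c1=-1 → after 1×micro: 0 ⇒ (c0=3, c1=-1, c2=0)
macro 6: S0 reads c2=0 → after 1×micro: 1; S1 reads c2=0 → after 2×micro: 1; S2 reads c1=1 → after 1×micro: 1 ⇒ (c0=1, c1=1, c2=1)
macro 7: S0 reads c2=1 → after 1×micro: 2; S1 reads c2=1 → after 2×micro: -1; S2 reads c1=-1 → after 1×micro: 0 ⇒ (c0=2, c1=-1, c2=0)
macro 8: S0 reads c2=0 → after 1×micro: 1; S1 reads c2=0 → after 2×micro: 1; S2 reads c1=1 → after 1×micro: 1 ⇒ (c0=1, c1=1, c2=1)

c1 at macro-step 8 = 1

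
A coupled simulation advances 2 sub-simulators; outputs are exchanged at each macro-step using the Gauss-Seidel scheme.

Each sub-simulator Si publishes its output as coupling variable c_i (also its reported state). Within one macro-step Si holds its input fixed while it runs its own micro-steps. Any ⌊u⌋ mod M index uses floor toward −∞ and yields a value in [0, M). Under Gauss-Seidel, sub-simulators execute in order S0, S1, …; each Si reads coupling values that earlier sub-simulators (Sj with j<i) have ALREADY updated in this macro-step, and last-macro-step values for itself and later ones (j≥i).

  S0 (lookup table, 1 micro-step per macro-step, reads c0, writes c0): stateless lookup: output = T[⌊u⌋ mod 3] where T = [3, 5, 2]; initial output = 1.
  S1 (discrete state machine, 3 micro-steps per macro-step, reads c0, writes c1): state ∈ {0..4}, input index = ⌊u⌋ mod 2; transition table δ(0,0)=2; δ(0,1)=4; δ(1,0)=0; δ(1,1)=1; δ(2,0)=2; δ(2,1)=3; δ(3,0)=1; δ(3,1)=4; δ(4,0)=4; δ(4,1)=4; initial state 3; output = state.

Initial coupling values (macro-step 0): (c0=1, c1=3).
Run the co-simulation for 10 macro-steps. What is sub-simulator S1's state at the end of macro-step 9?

S1 state at macro-step 9 = 4

macro 1: S0 reads c0=1 → after 1×micro: 5; S1 reads c0=5 → after 3×micro: 4 ⇒ (c0=5, c1=4)
macro 2: S0 reads c0=5 → after 1×micro: 2; S1 reads c0=2 → after 3×micro: 4 ⇒ (c0=2, c1=4)
macro 3: S0 reads c0=2 → after 1×micro: 2; S1 reads c0=2 → after 3×micro: 4 ⇒ (c0=2, c1=4)
macro 4: S0 reads c0=2 → after 1×micro: 2; S1 reads c0=2 → after 3×micro: 4 ⇒ (c0=2, c1=4)
macro 5: S0 reads c0=2 → after 1×micro: 2; S1 reads c0=2 → after 3×micro: 4 ⇒ (c0=2, c1=4)
macro 6: S0 reads c0=2 → after 1×micro: 2; S1 reads c0=2 → after 3×micro: 4 ⇒ (c0=2, c1=4)
macro 7: S0 reads c0=2 → after 1×micro: 2; S1 reads c0=2 → after 3×micro: 4 ⇒ (c0=2, c1=4)
macro 8: S0 reads c0=2 → after 1×micro: 2; S1 reads c0=2 → after 3×micro: 4 ⇒ (c0=2, c1=4)
macro 9: S0 reads c0=2 → after 1×micro: 2; S1 reads c0=2 → after 3×micro: 4 ⇒ (c0=2, c1=4)
macro 10: S0 reads c0=2 → after 1×micro: 2; S1 reads c0=2 → after 3×micro: 4 ⇒ (c0=2, c1=4)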